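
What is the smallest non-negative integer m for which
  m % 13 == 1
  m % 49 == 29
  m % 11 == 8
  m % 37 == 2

The moduli are pairwise coprime; N = 13·49·11·37 = 259259.
N/13 = 19943; 19943 ≡ 1 (mod 13), inverse 1.
N/49 = 5291; 5291 ≡ 48 (mod 49); 48·48 ≡ 1, so inverse 48.
N/11 = 23569; 23569 ≡ 7 (mod 11); 7·8 ≡ 1, so inverse 8.
N/37 = 7007; 7007 ≡ 14 (mod 37); 14·8 ≡ 1, so inverse 8.
m ≡ 1·19943·1 + 29·5291·48 + 8·23569·8 + 2·7007·8 = 9005543.
9005543 mod 259259 = 190737.

190737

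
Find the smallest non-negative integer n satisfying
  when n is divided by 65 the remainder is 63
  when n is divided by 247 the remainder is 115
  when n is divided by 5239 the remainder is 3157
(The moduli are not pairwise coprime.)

443233

gcd(65, 247) = 13 and 13 | (115 − 63), so the pair is consistent; merging gives n ≡ 1103 (mod 1235), where 1235 = lcm(65, 247).
gcd(1235, 5239) = 13 and 13 | (3157 − 1103), so the pair is consistent; merging gives n ≡ 443233 (mod 497705), where 497705 = lcm(1235, 5239).
The solution is unique modulo lcm(65, 247, 5239) = 497705.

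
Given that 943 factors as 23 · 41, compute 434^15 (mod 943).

Mod 23: 434 ≡ 20; 20^15 ≡ 11 (mod 23).
Mod 41: 434 ≡ 24; 24^15 ≡ 38 (mod 41).
Combine by CRT: x ≡ 11 (mod 23), x ≡ 38 (mod 41) ⇒ x ≡ 448 (mod 943).

448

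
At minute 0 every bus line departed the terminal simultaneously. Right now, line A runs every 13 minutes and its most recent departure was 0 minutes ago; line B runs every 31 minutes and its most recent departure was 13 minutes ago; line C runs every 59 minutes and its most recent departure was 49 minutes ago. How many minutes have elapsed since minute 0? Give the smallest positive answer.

8073

The moduli are pairwise coprime; N = 13·31·59 = 23777.
N/13 = 1829; 1829 ≡ 9 (mod 13); 9·3 ≡ 1, so inverse 3.
N/31 = 767; 767 ≡ 23 (mod 31); 23·27 ≡ 1, so inverse 27.
N/59 = 403; 403 ≡ 49 (mod 59); 49·53 ≡ 1, so inverse 53.
t ≡ 0·1829·3 + 13·767·27 + 49·403·53 = 1315808.
1315808 mod 23777 = 8073.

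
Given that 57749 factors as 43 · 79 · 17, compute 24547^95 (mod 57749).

23442

Mod 43: 24547 ≡ 37; by Fermat, exponent reduces to 95 mod 42 = 11; 37^11 ≡ 7 (mod 43).
Mod 79: 24547 ≡ 57; by Fermat, exponent reduces to 95 mod 78 = 17; 57^17 ≡ 58 (mod 79).
Mod 17: 24547 ≡ 16; by Fermat, exponent reduces to 95 mod 16 = 15; 16^15 ≡ 16 (mod 17).
Combine by CRT: x ≡ 7 (mod 43), x ≡ 58 (mod 79), x ≡ 16 (mod 17) ⇒ x ≡ 23442 (mod 57749).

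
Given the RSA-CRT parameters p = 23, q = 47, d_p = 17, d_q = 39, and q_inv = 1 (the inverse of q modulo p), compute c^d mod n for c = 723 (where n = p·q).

m₁ = c^(d_p) mod p: c ≡ 10 (mod 23), and 10^17 mod 23 = 17.
m₂ = c^(d_q) mod q: c ≡ 18 (mod 47), and 18^39 mod 47 = 8.
h = q_inv·(m₁ − m₂) mod p = 1·(17 − 8) mod 23 = 9.
m = m₂ + h·q = 8 + 9·47 = 431.

431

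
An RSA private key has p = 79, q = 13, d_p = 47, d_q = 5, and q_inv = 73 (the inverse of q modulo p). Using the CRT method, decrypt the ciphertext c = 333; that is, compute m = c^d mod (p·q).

229

m₁ = c^(d_p) mod p: c ≡ 17 (mod 79), and 17^47 mod 79 = 71.
m₂ = c^(d_q) mod q: c ≡ 8 (mod 13), and 8^5 mod 13 = 8.
h = q_inv·(m₁ − m₂) mod p = 73·(71 − 8) mod 79 = 17.
m = m₂ + h·q = 8 + 17·13 = 229.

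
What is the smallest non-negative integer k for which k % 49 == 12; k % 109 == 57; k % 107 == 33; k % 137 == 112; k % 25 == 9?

From k ≡ 12 (mod 49) write k = 12 + 49t. Substituting into k ≡ 57 (mod 109) gives 49t ≡ 45 (mod 109), and since 49⁻¹ ≡ 89 (mod 109), t ≡ 81. Hence k ≡ 12 + 49·81 = 3981 (mod 5341).
From k ≡ 3981 (mod 5341) write k = 3981 + 5341t. Substituting into k ≡ 33 (mod 107) gives 5341t ≡ 11 (mod 107), and since 98⁻¹ ≡ 95 (mod 107), t ≡ 82. Hence k ≡ 3981 + 5341·82 = 441943 (mod 571487).
From k ≡ 441943 (mod 571487) write k = 441943 + 571487t. Substituting into k ≡ 112 (mod 137) gives 571487t ≡ 131 (mod 137), and since 60⁻¹ ≡ 16 (mod 137), t ≡ 41. Hence k ≡ 441943 + 571487·41 = 23872910 (mod 78293719).
From k ≡ 23872910 (mod 78293719) write k = 23872910 + 78293719t. Substituting into k ≡ 9 (mod 25) gives 78293719t ≡ 24 (mod 25), and since 19⁻¹ ≡ 4 (mod 25), t ≡ 21. Hence k ≡ 23872910 + 78293719·21 = 1668041009 (mod 1957342975).

1668041009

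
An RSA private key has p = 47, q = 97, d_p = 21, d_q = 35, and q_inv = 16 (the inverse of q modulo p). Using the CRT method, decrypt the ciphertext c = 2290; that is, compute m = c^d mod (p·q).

m₁ = c^(d_p) mod p: c ≡ 34 (mod 47), and 34^21 mod 47 = 42.
m₂ = c^(d_q) mod q: c ≡ 59 (mod 97), and 59^35 mod 97 = 80.
h = q_inv·(m₁ − m₂) mod p = 16·(42 − 80) mod 47 = 3.
m = m₂ + h·q = 80 + 3·97 = 371.

371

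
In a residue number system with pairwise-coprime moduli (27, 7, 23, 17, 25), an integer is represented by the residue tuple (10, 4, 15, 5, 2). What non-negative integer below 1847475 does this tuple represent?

The moduli are pairwise coprime; N = 27·7·23·17·25 = 1847475.
N/27 = 68425; 68425 ≡ 7 (mod 27); 7·4 ≡ 1, so inverse 4.
N/7 = 263925; 263925 ≡ 4 (mod 7); 4·2 ≡ 1, so inverse 2.
N/23 = 80325; 80325 ≡ 9 (mod 23); 9·18 ≡ 1, so inverse 18.
N/17 = 108675; 108675 ≡ 11 (mod 17); 11·14 ≡ 1, so inverse 14.
N/25 = 73899; 73899 ≡ 24 (mod 25); 24·24 ≡ 1, so inverse 24.
x ≡ 10·68425·4 + 4·263925·2 + 15·80325·18 + 5·108675·14 + 2·73899·24 = 37690552.
37690552 mod 1847475 = 741052.

741052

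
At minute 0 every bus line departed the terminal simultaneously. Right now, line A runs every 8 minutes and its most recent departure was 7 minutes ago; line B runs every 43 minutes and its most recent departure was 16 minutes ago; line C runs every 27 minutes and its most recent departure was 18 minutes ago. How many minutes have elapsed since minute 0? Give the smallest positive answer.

5391

From t ≡ 7 (mod 8) write t = 7 + 8s. Substituting into t ≡ 16 (mod 43) gives 8s ≡ 9 (mod 43), and since 8⁻¹ ≡ 27 (mod 43), s ≡ 28. Hence t ≡ 7 + 8·28 = 231 (mod 344).
From t ≡ 231 (mod 344) write t = 231 + 344s. Substituting into t ≡ 18 (mod 27) gives 344s ≡ 3 (mod 27), and since 20⁻¹ ≡ 23 (mod 27), s ≡ 15. Hence t ≡ 231 + 344·15 = 5391 (mod 9288).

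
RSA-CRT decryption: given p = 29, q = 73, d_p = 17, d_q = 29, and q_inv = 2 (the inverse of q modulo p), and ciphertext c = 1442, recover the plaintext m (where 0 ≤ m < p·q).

m₁ = c^(d_p) mod p: c ≡ 21 (mod 29), and 21^17 mod 29 = 19.
m₂ = c^(d_q) mod q: c ≡ 55 (mod 73), and 55^29 mod 73 = 32.
h = q_inv·(m₁ − m₂) mod p = 2·(19 − 32) mod 29 = 3.
m = m₂ + h·q = 32 + 3·73 = 251.

251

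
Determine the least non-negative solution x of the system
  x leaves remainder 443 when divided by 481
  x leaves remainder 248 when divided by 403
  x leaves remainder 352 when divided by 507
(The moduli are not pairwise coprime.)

424204

gcd(481, 403) = 13 and 13 | (248 − 443), so the pair is consistent; merging gives x ≡ 6696 (mod 14911), where 14911 = lcm(481, 403).
gcd(14911, 507) = 13 and 13 | (352 − 6696), so the pair is consistent; merging gives x ≡ 424204 (mod 581529), where 581529 = lcm(14911, 507).
The solution is unique modulo lcm(481, 403, 507) = 581529.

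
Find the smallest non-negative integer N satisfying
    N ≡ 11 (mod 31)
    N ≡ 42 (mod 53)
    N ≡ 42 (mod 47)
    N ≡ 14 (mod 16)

308926

The moduli are pairwise coprime; M = 31·53·47·16 = 1235536.
M/31 = 39856; 39856 ≡ 21 (mod 31); 21·3 ≡ 1, so inverse 3.
M/53 = 23312; 23312 ≡ 45 (mod 53); 45·33 ≡ 1, so inverse 33.
M/47 = 26288; 26288 ≡ 15 (mod 47); 15·22 ≡ 1, so inverse 22.
M/16 = 77221; 77221 ≡ 5 (mod 16); 5·13 ≡ 1, so inverse 13.
N ≡ 11·39856·3 + 42·23312·33 + 42·26288·22 + 14·77221·13 = 71970014.
71970014 mod 1235536 = 308926.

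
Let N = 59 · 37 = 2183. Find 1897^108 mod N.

556

Mod 59: 1897 ≡ 9; by Fermat, exponent reduces to 108 mod 58 = 50; 9^50 ≡ 25 (mod 59).
Mod 37: 1897 ≡ 10; since 36 | 108, by Fermat 10^108 ≡ 1 (mod 37).
Combine by CRT: x ≡ 25 (mod 59), x ≡ 1 (mod 37) ⇒ x ≡ 556 (mod 2183).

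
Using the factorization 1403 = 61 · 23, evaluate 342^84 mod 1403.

485

Mod 61: 342 ≡ 37; by Fermat, exponent reduces to 84 mod 60 = 24; 37^24 ≡ 58 (mod 61).
Mod 23: 342 ≡ 20; by Fermat, exponent reduces to 84 mod 22 = 18; 20^18 ≡ 2 (mod 23).
Combine by CRT: x ≡ 58 (mod 61), x ≡ 2 (mod 23) ⇒ x ≡ 485 (mod 1403).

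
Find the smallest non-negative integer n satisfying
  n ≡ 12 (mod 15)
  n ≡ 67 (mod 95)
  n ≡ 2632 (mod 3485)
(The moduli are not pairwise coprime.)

gcd(15, 95) = 5 and 5 | (67 − 12), so the pair is consistent; merging gives n ≡ 162 (mod 285), where 285 = lcm(15, 95).
gcd(285, 3485) = 5 and 5 | (2632 − 162), so the pair is consistent; merging gives n ≡ 68847 (mod 198645), where 198645 = lcm(285, 3485).
The solution is unique modulo lcm(15, 95, 3485) = 198645.

68847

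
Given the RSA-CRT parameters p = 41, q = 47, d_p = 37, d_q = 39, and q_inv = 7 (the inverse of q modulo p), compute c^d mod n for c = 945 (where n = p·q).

m₁ = c^(d_p) mod p: c ≡ 2 (mod 41), and 2^37 mod 41 = 36.
m₂ = c^(d_q) mod q: c ≡ 5 (mod 47), and 5^39 mod 47 = 30.
h = q_inv·(m₁ − m₂) mod p = 7·(36 − 30) mod 41 = 1.
m = m₂ + h·q = 30 + 1·47 = 77.

77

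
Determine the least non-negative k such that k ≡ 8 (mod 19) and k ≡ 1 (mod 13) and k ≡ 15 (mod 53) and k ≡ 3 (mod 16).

The moduli are pairwise coprime; N = 19·13·53·16 = 209456.
N/19 = 11024; 11024 ≡ 4 (mod 19); 4·5 ≡ 1, so inverse 5.
N/13 = 16112; 16112 ≡ 5 (mod 13); 5·8 ≡ 1, so inverse 8.
N/53 = 3952; 3952 ≡ 30 (mod 53); 30·23 ≡ 1, so inverse 23.
N/16 = 13091; 13091 ≡ 3 (mod 16); 3·11 ≡ 1, so inverse 11.
k ≡ 8·11024·5 + 1·16112·8 + 15·3952·23 + 3·13091·11 = 2365299.
2365299 mod 209456 = 61283.

61283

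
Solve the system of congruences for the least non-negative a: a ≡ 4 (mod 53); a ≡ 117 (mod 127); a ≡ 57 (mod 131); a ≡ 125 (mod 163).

27702627

The moduli are pairwise coprime; N = 53·127·131·163 = 143727043.
N/53 = 2711831; 2711831 ≡ 33 (mod 53); 33·45 ≡ 1, so inverse 45.
N/127 = 1131709; 1131709 ≡ 12 (mod 127); 12·53 ≡ 1, so inverse 53.
N/131 = 1097153; 1097153 ≡ 28 (mod 131); 28·117 ≡ 1, so inverse 117.
N/163 = 881761; 881761 ≡ 94 (mod 163); 94·137 ≡ 1, so inverse 137.
a ≡ 4·2711831·45 + 117·1131709·53 + 57·1097153·117 + 125·881761·137 = 29922927571.
29922927571 mod 143727043 = 27702627.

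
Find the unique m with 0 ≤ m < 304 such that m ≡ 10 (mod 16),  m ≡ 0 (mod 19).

266

From m ≡ 10 (mod 16) write m = 10 + 16t. Substituting into m ≡ 0 (mod 19) gives 16t ≡ 9 (mod 19), and since 16⁻¹ ≡ 6 (mod 19), t ≡ 16. Hence m ≡ 10 + 16·16 = 266 (mod 304).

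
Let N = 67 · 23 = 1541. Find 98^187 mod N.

Mod 67: 98 ≡ 31; by Fermat, exponent reduces to 187 mod 66 = 55; 31^55 ≡ 38 (mod 67).
Mod 23: 98 ≡ 6; by Fermat, exponent reduces to 187 mod 22 = 11; 6^11 ≡ 1 (mod 23).
Combine by CRT: x ≡ 38 (mod 67), x ≡ 1 (mod 23) ⇒ x ≡ 507 (mod 1541).

507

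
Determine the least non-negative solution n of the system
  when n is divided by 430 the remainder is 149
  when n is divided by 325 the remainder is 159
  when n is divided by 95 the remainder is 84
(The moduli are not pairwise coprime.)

250409

Combine the congruences pairwise.
gcd(430, 325) = 5 and 5 | (159 − 149), so the pair is consistent; merging gives n ≡ 26809 (mod 27950), where 27950 = lcm(430, 325).
gcd(27950, 95) = 5 and 5 | (84 − 26809), so the pair is consistent; merging gives n ≡ 250409 (mod 531050), where 531050 = lcm(27950, 95).
The solution is unique modulo lcm(430, 325, 95) = 531050.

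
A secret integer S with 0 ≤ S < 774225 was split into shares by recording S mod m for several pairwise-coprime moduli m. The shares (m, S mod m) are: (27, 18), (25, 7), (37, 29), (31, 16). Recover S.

From S ≡ 18 (mod 27) write S = 18 + 27t. Substituting into S ≡ 7 (mod 25) gives 27t ≡ 14 (mod 25), and since 2⁻¹ ≡ 13 (mod 25), t ≡ 7. Hence S ≡ 18 + 27·7 = 207 (mod 675).
From S ≡ 207 (mod 675) write S = 207 + 675t. Substituting into S ≡ 29 (mod 37) gives 675t ≡ 7 (mod 37), and since 9⁻¹ ≡ 33 (mod 37), t ≡ 9. Hence S ≡ 207 + 675·9 = 6282 (mod 24975).
From S ≡ 6282 (mod 24975) write S = 6282 + 24975t. Substituting into S ≡ 16 (mod 31) gives 24975t ≡ 27 (mod 31), and since 20⁻¹ ≡ 14 (mod 31), t ≡ 6. Hence S ≡ 6282 + 24975·6 = 156132 (mod 774225).

156132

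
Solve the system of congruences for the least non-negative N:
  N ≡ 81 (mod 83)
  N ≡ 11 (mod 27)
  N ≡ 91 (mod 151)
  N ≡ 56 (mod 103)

The moduli are pairwise coprime; M = 83·27·151·103 = 34854273.
M/83 = 419931; 419931 ≡ 34 (mod 83); 34·22 ≡ 1, so inverse 22.
M/27 = 1290899; 1290899 ≡ 2 (mod 27); 2·14 ≡ 1, so inverse 14.
M/151 = 230823; 230823 ≡ 95 (mod 151); 95·62 ≡ 1, so inverse 62.
M/103 = 338391; 338391 ≡ 36 (mod 103); 36·83 ≡ 1, so inverse 83.
N ≡ 81·419931·22 + 11·1290899·14 + 91·230823·62 + 56·338391·83 = 3822260222.
3822260222 mod 34854273 = 23144465.

23144465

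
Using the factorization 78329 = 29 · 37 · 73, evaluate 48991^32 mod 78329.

38681

Mod 29: 48991 ≡ 10; by Fermat, exponent reduces to 32 mod 28 = 4; 10^4 ≡ 24 (mod 29).
Mod 37: 48991 ≡ 3; 3^32 ≡ 16 (mod 37).
Mod 73: 48991 ≡ 8; 8^32 ≡ 64 (mod 73).
Combine by CRT: x ≡ 24 (mod 29), x ≡ 16 (mod 37), x ≡ 64 (mod 73) ⇒ x ≡ 38681 (mod 78329).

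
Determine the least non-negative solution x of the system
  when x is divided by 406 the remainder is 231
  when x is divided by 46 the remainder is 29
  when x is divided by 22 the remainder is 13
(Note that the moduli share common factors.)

12817

gcd(406, 46) = 2 and 2 | (29 − 231), so the pair is consistent; merging gives x ≡ 3479 (mod 9338), where 9338 = lcm(406, 46).
gcd(9338, 22) = 2 and 2 | (13 − 3479), so the pair is consistent; merging gives x ≡ 12817 (mod 102718), where 102718 = lcm(9338, 22).
The solution is unique modulo lcm(406, 46, 22) = 102718.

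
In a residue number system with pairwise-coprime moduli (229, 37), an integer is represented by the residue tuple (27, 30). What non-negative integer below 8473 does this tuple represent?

From x ≡ 27 (mod 229) write x = 27 + 229t. Substituting into x ≡ 30 (mod 37) gives 229t ≡ 3 (mod 37), and since 7⁻¹ ≡ 16 (mod 37), t ≡ 11. Hence x ≡ 27 + 229·11 = 2546 (mod 8473).

2546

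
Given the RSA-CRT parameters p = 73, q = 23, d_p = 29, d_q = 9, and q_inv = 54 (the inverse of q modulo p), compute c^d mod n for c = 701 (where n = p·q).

m₁ = c^(d_p) mod p: c ≡ 44 (mod 73), and 44^29 mod 73 = 58.
m₂ = c^(d_q) mod q: c ≡ 11 (mod 23), and 11^9 mod 23 = 19.
h = q_inv·(m₁ − m₂) mod p = 54·(58 − 19) mod 73 = 62.
m = m₂ + h·q = 19 + 62·23 = 1445.

1445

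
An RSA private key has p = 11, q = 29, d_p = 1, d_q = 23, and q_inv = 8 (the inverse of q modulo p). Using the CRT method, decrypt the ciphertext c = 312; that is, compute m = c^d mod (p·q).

125

m₁ = c^(d_p) mod p: c ≡ 4 (mod 11), and 4^1 mod 11 = 4.
m₂ = c^(d_q) mod q: c ≡ 22 (mod 29), and 22^23 mod 29 = 9.
h = q_inv·(m₁ − m₂) mod p = 8·(4 − 9) mod 11 = 4.
m = m₂ + h·q = 9 + 4·29 = 125.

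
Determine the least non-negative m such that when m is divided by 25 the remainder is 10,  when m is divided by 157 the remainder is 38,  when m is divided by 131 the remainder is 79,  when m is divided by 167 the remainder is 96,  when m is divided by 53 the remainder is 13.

The moduli are pairwise coprime; N = 25·157·131·167·53 = 4550962925.
N/25 = 182038517; 182038517 ≡ 17 (mod 25); 17·3 ≡ 1, so inverse 3.
N/157 = 28987025; 28987025 ≡ 115 (mod 157); 115·71 ≡ 1, so inverse 71.
N/131 = 34740175; 34740175 ≡ 23 (mod 131); 23·57 ≡ 1, so inverse 57.
N/167 = 27251275; 27251275 ≡ 48 (mod 167); 48·87 ≡ 1, so inverse 87.
N/53 = 85867225; 85867225 ≡ 17 (mod 53); 17·25 ≡ 1, so inverse 25.
m ≡ 10·182038517·3 + 38·28987025·71 + 79·34740175·57 + 96·27251275·87 + 13·85867225·25 = 495612653910.
495612653910 mod 4550962925 = 4108658010.

4108658010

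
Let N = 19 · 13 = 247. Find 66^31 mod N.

Mod 19: 66 ≡ 9; by Fermat, exponent reduces to 31 mod 18 = 13; 9^13 ≡ 6 (mod 19).
Mod 13: 66 ≡ 1; by Fermat, exponent reduces to 31 mod 12 = 7; 1^7 ≡ 1 (mod 13).
Combine by CRT: x ≡ 6 (mod 19), x ≡ 1 (mod 13) ⇒ x ≡ 196 (mod 247).

196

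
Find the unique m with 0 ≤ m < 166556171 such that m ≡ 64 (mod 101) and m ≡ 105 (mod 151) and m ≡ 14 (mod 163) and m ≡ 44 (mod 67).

20723345

From m ≡ 64 (mod 101) write m = 64 + 101t. Substituting into m ≡ 105 (mod 151) gives 101t ≡ 41 (mod 151), and since 101⁻¹ ≡ 3 (mod 151), t ≡ 123. Hence m ≡ 64 + 101·123 = 12487 (mod 15251).
From m ≡ 12487 (mod 15251) write m = 12487 + 15251t. Substituting into m ≡ 14 (mod 163) gives 15251t ≡ 78 (mod 163), and since 92⁻¹ ≡ 101 (mod 163), t ≡ 54. Hence m ≡ 12487 + 15251·54 = 836041 (mod 2485913).
From m ≡ 836041 (mod 2485913) write m = 836041 + 2485913t. Substituting into m ≡ 44 (mod 67) gives 2485913t ≡ 29 (mod 67), and since 12⁻¹ ≡ 28 (mod 67), t ≡ 8. Hence m ≡ 836041 + 2485913·8 = 20723345 (mod 166556171).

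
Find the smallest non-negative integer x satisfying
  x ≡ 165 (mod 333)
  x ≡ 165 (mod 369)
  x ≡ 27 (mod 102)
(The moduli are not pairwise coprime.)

218613

gcd(333, 369) = 9 and 9 | (165 − 165), so the pair is consistent; merging gives x ≡ 165 (mod 13653), where 13653 = lcm(333, 369).
gcd(13653, 102) = 3 and 3 | (27 − 165), so the pair is consistent; merging gives x ≡ 218613 (mod 464202), where 464202 = lcm(13653, 102).
The solution is unique modulo lcm(333, 369, 102) = 464202.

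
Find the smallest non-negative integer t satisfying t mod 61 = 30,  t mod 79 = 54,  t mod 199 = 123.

242505

Combine the congruences pairwise.
From t ≡ 30 (mod 61) write t = 30 + 61s. Substituting into t ≡ 54 (mod 79) gives 61s ≡ 24 (mod 79), and since 61⁻¹ ≡ 57 (mod 79), s ≡ 25. Hence t ≡ 30 + 61·25 = 1555 (mod 4819).
From t ≡ 1555 (mod 4819) write t = 1555 + 4819s. Substituting into t ≡ 123 (mod 199) gives 4819s ≡ 160 (mod 199), and since 43⁻¹ ≡ 162 (mod 199), s ≡ 50. Hence t ≡ 1555 + 4819·50 = 242505 (mod 958981).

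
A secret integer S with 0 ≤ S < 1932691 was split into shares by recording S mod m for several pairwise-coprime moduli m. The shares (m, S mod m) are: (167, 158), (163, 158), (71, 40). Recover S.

The moduli are pairwise coprime; N = 167·163·71 = 1932691.
N/167 = 11573; 11573 ≡ 50 (mod 167); 50·157 ≡ 1, so inverse 157.
N/163 = 11857; 11857 ≡ 121 (mod 163); 121·97 ≡ 1, so inverse 97.
N/71 = 27221; 27221 ≡ 28 (mod 71); 28·33 ≡ 1, so inverse 33.
S ≡ 158·11573·157 + 158·11857·97 + 40·27221·33 = 504731940.
504731940 mod 1932691 = 299589.

299589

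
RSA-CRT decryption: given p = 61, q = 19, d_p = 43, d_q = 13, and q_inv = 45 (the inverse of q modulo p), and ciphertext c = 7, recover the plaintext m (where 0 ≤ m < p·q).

m₁ = c^(d_p) mod p: c ≡ 7 (mod 61), and 7^43 mod 61 = 6.
m₂ = c^(d_q) mod q: c ≡ 7 (mod 19), and 7^13 mod 19 = 7.
h = q_inv·(m₁ − m₂) mod p = 45·(6 − 7) mod 61 = 16.
m = m₂ + h·q = 7 + 16·19 = 311.

311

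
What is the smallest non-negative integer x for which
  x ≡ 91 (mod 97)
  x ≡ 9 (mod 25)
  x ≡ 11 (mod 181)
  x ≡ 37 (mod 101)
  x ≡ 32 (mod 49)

780876184

The moduli are pairwise coprime; N = 97·25·181·101·49 = 2172239825.
N/97 = 22394225; 22394225 ≡ 29 (mod 97); 29·87 ≡ 1, so inverse 87.
N/25 = 86889593; 86889593 ≡ 18 (mod 25); 18·7 ≡ 1, so inverse 7.
N/181 = 12001325; 12001325 ≡ 120 (mod 181); 120·89 ≡ 1, so inverse 89.
N/101 = 21507325; 21507325 ≡ 82 (mod 101); 82·85 ≡ 1, so inverse 85.
N/49 = 44331425; 44331425 ≡ 47 (mod 49); 47·24 ≡ 1, so inverse 24.
x ≡ 91·22394225·87 + 9·86889593·7 + 11·12001325·89 + 37·21507325·85 + 32·44331425·24 = 296205492384.
296205492384 mod 2172239825 = 780876184.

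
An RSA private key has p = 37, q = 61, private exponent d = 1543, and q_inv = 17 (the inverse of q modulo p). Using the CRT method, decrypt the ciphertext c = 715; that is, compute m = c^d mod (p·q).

d_p = d mod (p−1) = 1543 mod 36 = 31; d_q = d mod (q−1) = 43.
m₁ = c^(d_p) mod p: c ≡ 12 (mod 37), and 12^31 mod 37 = 16.
m₂ = c^(d_q) mod q: c ≡ 44 (mod 61), and 44^43 mod 61 = 35.
h = q_inv·(m₁ − m₂) mod p = 17·(16 − 35) mod 37 = 10.
m = m₂ + h·q = 35 + 10·61 = 645.

645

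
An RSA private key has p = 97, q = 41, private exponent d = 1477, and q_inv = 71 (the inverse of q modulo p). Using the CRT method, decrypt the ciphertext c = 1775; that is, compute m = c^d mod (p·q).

2139

d_p = d mod (p−1) = 1477 mod 96 = 37; d_q = d mod (q−1) = 37.
m₁ = c^(d_p) mod p: c ≡ 29 (mod 97), and 29^37 mod 97 = 5.
m₂ = c^(d_q) mod q: c ≡ 12 (mod 41), and 12^37 mod 41 = 7.
h = q_inv·(m₁ − m₂) mod p = 71·(5 − 7) mod 97 = 52.
m = m₂ + h·q = 7 + 52·41 = 2139.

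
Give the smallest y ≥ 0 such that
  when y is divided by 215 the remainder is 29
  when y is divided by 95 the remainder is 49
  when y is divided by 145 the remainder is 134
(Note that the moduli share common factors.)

gcd(215, 95) = 5 and 5 | (49 − 29), so the pair is consistent; merging gives y ≡ 3469 (mod 4085), where 4085 = lcm(215, 95).
gcd(4085, 145) = 5 and 5 | (134 − 3469), so the pair is consistent; merging gives y ≡ 3469 (mod 118465), where 118465 = lcm(4085, 145).
The solution is unique modulo lcm(215, 95, 145) = 118465.

3469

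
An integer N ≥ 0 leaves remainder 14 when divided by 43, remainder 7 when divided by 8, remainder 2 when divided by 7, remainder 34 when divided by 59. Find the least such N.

103343

The moduli are pairwise coprime; M = 43·8·7·59 = 142072.
M/43 = 3304; 3304 ≡ 36 (mod 43); 36·6 ≡ 1, so inverse 6.
M/8 = 17759; 17759 ≡ 7 (mod 8); 7·7 ≡ 1, so inverse 7.
M/7 = 20296; 20296 ≡ 3 (mod 7); 3·5 ≡ 1, so inverse 5.
M/59 = 2408; 2408 ≡ 48 (mod 59); 48·16 ≡ 1, so inverse 16.
N ≡ 14·3304·6 + 7·17759·7 + 2·20296·5 + 34·2408·16 = 2660639.
2660639 mod 142072 = 103343.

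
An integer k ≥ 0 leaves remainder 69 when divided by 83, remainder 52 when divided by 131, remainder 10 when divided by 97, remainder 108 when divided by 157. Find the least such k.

The moduli are pairwise coprime; N = 83·131·97·157 = 165584917.
N/83 = 1994999; 1994999 ≡ 11 (mod 83); 11·68 ≡ 1, so inverse 68.
N/131 = 1264007; 1264007 ≡ 119 (mod 131); 119·120 ≡ 1, so inverse 120.
N/97 = 1707061; 1707061 ≡ 55 (mod 97); 55·30 ≡ 1, so inverse 30.
N/157 = 1054681; 1054681 ≡ 112 (mod 157); 112·150 ≡ 1, so inverse 150.
k ≡ 69·1994999·68 + 52·1264007·120 + 10·1707061·30 + 108·1054681·150 = 34845889488.
34845889488 mod 165584917 = 73056918.

73056918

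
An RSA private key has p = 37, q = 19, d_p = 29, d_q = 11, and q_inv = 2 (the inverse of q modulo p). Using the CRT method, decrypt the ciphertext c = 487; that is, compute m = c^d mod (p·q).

m₁ = c^(d_p) mod p: c ≡ 6 (mod 37), and 6^29 mod 37 = 6.
m₂ = c^(d_q) mod q: c ≡ 12 (mod 19), and 12^11 mod 19 = 8.
h = q_inv·(m₁ − m₂) mod p = 2·(6 − 8) mod 37 = 33.
m = m₂ + h·q = 8 + 33·19 = 635.

635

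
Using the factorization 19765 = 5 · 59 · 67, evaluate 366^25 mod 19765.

16791

Mod 5: 366 ≡ 1; by Fermat, exponent reduces to 25 mod 4 = 1; 1^1 ≡ 1 (mod 5).
Mod 59: 366 ≡ 12; 12^25 ≡ 35 (mod 59).
Mod 67: 366 ≡ 31; 31^25 ≡ 41 (mod 67).
Combine by CRT: x ≡ 1 (mod 5), x ≡ 35 (mod 59), x ≡ 41 (mod 67) ⇒ x ≡ 16791 (mod 19765).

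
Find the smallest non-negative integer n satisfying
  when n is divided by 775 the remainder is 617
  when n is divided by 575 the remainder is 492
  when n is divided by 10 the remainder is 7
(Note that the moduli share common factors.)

gcd(775, 575) = 25 and 25 | (492 − 617), so the pair is consistent; merging gives n ≡ 6817 (mod 17825), where 17825 = lcm(775, 575).
gcd(17825, 10) = 5 and 5 | (7 − 6817), so the pair is consistent; merging gives n ≡ 6817 (mod 35650), where 35650 = lcm(17825, 10).
The solution is unique modulo lcm(775, 575, 10) = 35650.

6817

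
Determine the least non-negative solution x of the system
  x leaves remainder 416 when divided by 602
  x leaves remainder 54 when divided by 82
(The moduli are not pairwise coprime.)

Combine the congruences pairwise.
gcd(602, 82) = 2 and 2 | (54 − 416), so the pair is consistent; merging gives x ≡ 19078 (mod 24682), where 24682 = lcm(602, 82).
The solution is unique modulo lcm(602, 82) = 24682.

19078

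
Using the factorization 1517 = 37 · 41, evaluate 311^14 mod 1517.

374

Mod 37: 311 ≡ 15; 15^14 ≡ 4 (mod 37).
Mod 41: 311 ≡ 24; 24^14 ≡ 5 (mod 41).
Combine by CRT: x ≡ 4 (mod 37), x ≡ 5 (mod 41) ⇒ x ≡ 374 (mod 1517).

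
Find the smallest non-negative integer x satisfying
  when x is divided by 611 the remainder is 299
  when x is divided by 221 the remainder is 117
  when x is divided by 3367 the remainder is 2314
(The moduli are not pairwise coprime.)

Combine the congruences pairwise.
gcd(611, 221) = 13 and 13 | (117 − 299), so the pair is consistent; merging gives x ≡ 7631 (mod 10387), where 10387 = lcm(611, 221).
gcd(10387, 3367) = 13 and 13 | (2314 − 7631), so the pair is consistent; merging gives x ≡ 1648777 (mod 2690233), where 2690233 = lcm(10387, 3367).
The solution is unique modulo lcm(611, 221, 3367) = 2690233.

1648777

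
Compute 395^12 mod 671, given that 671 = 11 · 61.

1

Mod 11: 395 ≡ 10; by Fermat, exponent reduces to 12 mod 10 = 2; 10^2 ≡ 1 (mod 11).
Mod 61: 395 ≡ 29; 29^12 ≡ 1 (mod 61).
Combine by CRT: x ≡ 1 (mod 11), x ≡ 1 (mod 61) ⇒ x ≡ 1 (mod 671).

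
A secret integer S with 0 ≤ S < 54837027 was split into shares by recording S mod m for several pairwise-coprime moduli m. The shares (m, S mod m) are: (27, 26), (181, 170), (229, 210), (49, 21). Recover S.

From S ≡ 26 (mod 27) write S = 26 + 27t. Substituting into S ≡ 170 (mod 181) gives 27t ≡ 144 (mod 181), and since 27⁻¹ ≡ 114 (mod 181), t ≡ 126. Hence S ≡ 26 + 27·126 = 3428 (mod 4887).
From S ≡ 3428 (mod 4887) write S = 3428 + 4887t. Substituting into S ≡ 210 (mod 229) gives 4887t ≡ 217 (mod 229), and since 78⁻¹ ≡ 138 (mod 229), t ≡ 176. Hence S ≡ 3428 + 4887·176 = 863540 (mod 1119123).
From S ≡ 863540 (mod 1119123) write S = 863540 + 1119123t. Substituting into S ≡ 21 (mod 49) gives 1119123t ≡ 8 (mod 49), and since 12⁻¹ ≡ 45 (mod 49), t ≡ 17. Hence S ≡ 863540 + 1119123·17 = 19888631 (mod 54837027).

19888631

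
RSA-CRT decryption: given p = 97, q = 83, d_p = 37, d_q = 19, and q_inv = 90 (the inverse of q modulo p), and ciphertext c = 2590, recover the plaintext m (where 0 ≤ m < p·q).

m₁ = c^(d_p) mod p: c ≡ 68 (mod 97), and 68^37 mod 97 = 92.
m₂ = c^(d_q) mod q: c ≡ 17 (mod 83), and 17^19 mod 83 = 21.
h = q_inv·(m₁ − m₂) mod p = 90·(92 − 21) mod 97 = 85.
m = m₂ + h·q = 21 + 85·83 = 7076.

7076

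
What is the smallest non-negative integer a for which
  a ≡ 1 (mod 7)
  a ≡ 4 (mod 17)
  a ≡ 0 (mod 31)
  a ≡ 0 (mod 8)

From a ≡ 1 (mod 7) write a = 1 + 7t. Substituting into a ≡ 4 (mod 17) gives 7t ≡ 3 (mod 17), and since 7⁻¹ ≡ 5 (mod 17), t ≡ 15. Hence a ≡ 1 + 7·15 = 106 (mod 119).
From a ≡ 106 (mod 119) write a = 106 + 119t. Substituting into a ≡ 0 (mod 31) gives 119t ≡ 18 (mod 31), and since 26⁻¹ ≡ 6 (mod 31), t ≡ 15. Hence a ≡ 106 + 119·15 = 1891 (mod 3689).
From a ≡ 1891 (mod 3689) write a = 1891 + 3689t. Substituting into a ≡ 0 (mod 8) gives 3689t ≡ 5 (mod 8), and since 1⁻¹ ≡ 1 (mod 8), t ≡ 5. Hence a ≡ 1891 + 3689·5 = 20336 (mod 29512).

20336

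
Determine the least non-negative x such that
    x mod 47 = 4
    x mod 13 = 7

From x ≡ 4 (mod 47) write x = 4 + 47t. Substituting into x ≡ 7 (mod 13) gives 47t ≡ 3 (mod 13), and since 8⁻¹ ≡ 5 (mod 13), t ≡ 2. Hence x ≡ 4 + 47·2 = 98 (mod 611).

98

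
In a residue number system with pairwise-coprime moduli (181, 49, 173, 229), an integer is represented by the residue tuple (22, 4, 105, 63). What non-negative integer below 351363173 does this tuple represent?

The moduli are pairwise coprime; N = 181·49·173·229 = 351363173.
N/181 = 1941233; 1941233 ≡ 8 (mod 181); 8·68 ≡ 1, so inverse 68.
N/49 = 7170677; 7170677 ≡ 17 (mod 49); 17·26 ≡ 1, so inverse 26.
N/173 = 2031001; 2031001 ≡ 154 (mod 173); 154·91 ≡ 1, so inverse 91.
N/229 = 1534337; 1534337 ≡ 37 (mod 229); 37·130 ≡ 1, so inverse 130.
x ≡ 22·1941233·68 + 4·7170677·26 + 105·2031001·91 + 63·1534337·130 = 35622269561.
35622269561 mod 351363173 = 134589088.

134589088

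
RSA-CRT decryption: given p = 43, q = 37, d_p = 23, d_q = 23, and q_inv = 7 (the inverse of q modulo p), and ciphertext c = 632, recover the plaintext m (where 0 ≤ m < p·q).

132

m₁ = c^(d_p) mod p: c ≡ 30 (mod 43), and 30^23 mod 43 = 3.
m₂ = c^(d_q) mod q: c ≡ 3 (mod 37), and 3^23 mod 37 = 21.
h = q_inv·(m₁ − m₂) mod p = 7·(3 − 21) mod 43 = 3.
m = m₂ + h·q = 21 + 3·37 = 132.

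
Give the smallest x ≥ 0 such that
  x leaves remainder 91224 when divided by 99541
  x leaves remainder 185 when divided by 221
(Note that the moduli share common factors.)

588929

gcd(99541, 221) = 13 and 13 | (185 − 91224), so the pair is consistent; merging gives x ≡ 588929 (mod 1692197), where 1692197 = lcm(99541, 221).
The solution is unique modulo lcm(99541, 221) = 1692197.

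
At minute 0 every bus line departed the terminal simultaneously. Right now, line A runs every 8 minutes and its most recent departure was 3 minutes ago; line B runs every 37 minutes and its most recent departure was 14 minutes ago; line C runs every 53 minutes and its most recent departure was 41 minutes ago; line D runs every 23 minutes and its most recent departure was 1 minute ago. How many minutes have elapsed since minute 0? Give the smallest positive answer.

356731

The moduli are pairwise coprime; N = 8·37·53·23 = 360824.
N/8 = 45103; 45103 ≡ 7 (mod 8); 7·7 ≡ 1, so inverse 7.
N/37 = 9752; 9752 ≡ 21 (mod 37); 21·30 ≡ 1, so inverse 30.
N/53 = 6808; 6808 ≡ 24 (mod 53); 24·42 ≡ 1, so inverse 42.
N/23 = 15688; 15688 ≡ 2 (mod 23); 2·12 ≡ 1, so inverse 12.
t ≡ 3·45103·7 + 14·9752·30 + 41·6808·42 + 1·15688·12 = 16954635.
16954635 mod 360824 = 356731.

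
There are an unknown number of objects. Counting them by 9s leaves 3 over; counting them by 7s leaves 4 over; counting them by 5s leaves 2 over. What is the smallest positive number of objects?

102

Combine the congruences pairwise.
From N ≡ 3 (mod 9) write N = 3 + 9t. Substituting into N ≡ 4 (mod 7) gives 9t ≡ 1 (mod 7), and since 2⁻¹ ≡ 4 (mod 7), t ≡ 4. Hence N ≡ 3 + 9·4 = 39 (mod 63).
From N ≡ 39 (mod 63) write N = 39 + 63t. Substituting into N ≡ 2 (mod 5) gives 63t ≡ 3 (mod 5), and since 3⁻¹ ≡ 2 (mod 5), t ≡ 1. Hence N ≡ 39 + 63·1 = 102 (mod 315).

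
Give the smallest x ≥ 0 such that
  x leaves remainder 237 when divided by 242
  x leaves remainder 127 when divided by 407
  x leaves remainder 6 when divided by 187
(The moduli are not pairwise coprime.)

Combine the congruences pairwise.
gcd(242, 407) = 11 and 11 | (127 − 237), so the pair is consistent; merging gives x ≡ 3383 (mod 8954), where 8954 = lcm(242, 407).
gcd(8954, 187) = 11 and 11 | (6 − 3383), so the pair is consistent; merging gives x ≡ 83969 (mod 152218), where 152218 = lcm(8954, 187).
The solution is unique modulo lcm(242, 407, 187) = 152218.

83969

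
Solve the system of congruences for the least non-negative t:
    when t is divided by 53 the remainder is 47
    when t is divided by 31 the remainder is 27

From t ≡ 47 (mod 53) write t = 47 + 53s. Substituting into t ≡ 27 (mod 31) gives 53s ≡ 11 (mod 31), and since 22⁻¹ ≡ 24 (mod 31), s ≡ 16. Hence t ≡ 47 + 53·16 = 895 (mod 1643).

895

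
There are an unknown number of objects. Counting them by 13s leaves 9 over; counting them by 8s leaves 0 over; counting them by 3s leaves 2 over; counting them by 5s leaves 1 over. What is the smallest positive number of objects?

776

The moduli are pairwise coprime; M = 13·8·3·5 = 1560.
M/13 = 120; 120 ≡ 3 (mod 13); 3·9 ≡ 1, so inverse 9.
M/8 = 195; 195 ≡ 3 (mod 8); 3·3 ≡ 1, so inverse 3.
M/3 = 520; 520 ≡ 1 (mod 3), inverse 1.
M/5 = 312; 312 ≡ 2 (mod 5); 2·3 ≡ 1, so inverse 3.
N ≡ 9·120·9 + 0·195·3 + 2·520·1 + 1·312·3 = 11696.
11696 mod 1560 = 776.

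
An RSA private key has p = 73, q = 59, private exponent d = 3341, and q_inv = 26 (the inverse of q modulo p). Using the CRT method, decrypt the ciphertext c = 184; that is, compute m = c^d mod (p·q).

298

d_p = d mod (p−1) = 3341 mod 72 = 29; d_q = d mod (q−1) = 35.
m₁ = c^(d_p) mod p: c ≡ 38 (mod 73), and 38^29 mod 73 = 6.
m₂ = c^(d_q) mod q: c ≡ 7 (mod 59), and 7^35 mod 59 = 3.
h = q_inv·(m₁ − m₂) mod p = 26·(6 − 3) mod 73 = 5.
m = m₂ + h·q = 3 + 5·59 = 298.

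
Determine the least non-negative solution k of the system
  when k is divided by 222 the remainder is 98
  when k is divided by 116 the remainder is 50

Combine the congruences pairwise.
gcd(222, 116) = 2 and 2 | (50 − 98), so the pair is consistent; merging gives k ≡ 6314 (mod 12876), where 12876 = lcm(222, 116).
The solution is unique modulo lcm(222, 116) = 12876.

6314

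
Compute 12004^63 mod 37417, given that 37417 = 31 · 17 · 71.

Mod 31: 12004 ≡ 7; by Fermat, exponent reduces to 63 mod 30 = 3; 7^3 ≡ 2 (mod 31).
Mod 17: 12004 ≡ 2; by Fermat, exponent reduces to 63 mod 16 = 15; 2^15 ≡ 9 (mod 17).
Mod 71: 12004 ≡ 5; 5^63 ≡ 54 (mod 71).
Combine by CRT: x ≡ 2 (mod 31), x ≡ 9 (mod 17), x ≡ 54 (mod 71) ⇒ x ≡ 5024 (mod 37417).

5024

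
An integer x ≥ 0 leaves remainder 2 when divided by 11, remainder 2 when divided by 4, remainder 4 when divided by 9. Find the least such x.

The moduli are pairwise coprime; N = 11·4·9 = 396.
N/11 = 36; 36 ≡ 3 (mod 11); 3·4 ≡ 1, so inverse 4.
N/4 = 99; 99 ≡ 3 (mod 4); 3·3 ≡ 1, so inverse 3.
N/9 = 44; 44 ≡ 8 (mod 9); 8·8 ≡ 1, so inverse 8.
x ≡ 2·36·4 + 2·99·3 + 4·44·8 = 2290.
2290 mod 396 = 310.

310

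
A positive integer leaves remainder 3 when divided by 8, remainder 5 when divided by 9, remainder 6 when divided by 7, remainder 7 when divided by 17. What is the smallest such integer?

Combine the congruences pairwise.
From k ≡ 3 (mod 8) write k = 3 + 8t. Substituting into k ≡ 5 (mod 9) gives 8t ≡ 2 (mod 9), and since 8⁻¹ ≡ 8 (mod 9), t ≡ 7. Hence k ≡ 3 + 8·7 = 59 (mod 72).
From k ≡ 59 (mod 72) write k = 59 + 72t. Substituting into k ≡ 6 (mod 7) gives 72t ≡ 3 (mod 7), and since 2⁻¹ ≡ 4 (mod 7), t ≡ 5. Hence k ≡ 59 + 72·5 = 419 (mod 504).
From k ≡ 419 (mod 504) write k = 419 + 504t. Substituting into k ≡ 7 (mod 17) gives 504t ≡ 13 (mod 17), and since 11⁻¹ ≡ 14 (mod 17), t ≡ 12. Hence k ≡ 419 + 504·12 = 6467 (mod 8568).

6467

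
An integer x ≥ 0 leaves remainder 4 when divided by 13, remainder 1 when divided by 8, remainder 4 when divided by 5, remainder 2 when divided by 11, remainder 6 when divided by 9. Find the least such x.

35169

The moduli are pairwise coprime; N = 13·8·5·11·9 = 51480.
N/13 = 3960; 3960 ≡ 8 (mod 13); 8·5 ≡ 1, so inverse 5.
N/8 = 6435; 6435 ≡ 3 (mod 8); 3·3 ≡ 1, so inverse 3.
N/5 = 10296; 10296 ≡ 1 (mod 5), inverse 1.
N/11 = 4680; 4680 ≡ 5 (mod 11); 5·9 ≡ 1, so inverse 9.
N/9 = 5720; 5720 ≡ 5 (mod 9); 5·2 ≡ 1, so inverse 2.
x ≡ 4·3960·5 + 1·6435·3 + 4·10296·1 + 2·4680·9 + 6·5720·2 = 292569.
292569 mod 51480 = 35169.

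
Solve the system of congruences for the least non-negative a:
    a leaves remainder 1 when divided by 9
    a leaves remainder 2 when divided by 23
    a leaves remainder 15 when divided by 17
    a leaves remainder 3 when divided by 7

6373

The moduli are pairwise coprime; N = 9·23·17·7 = 24633.
N/9 = 2737; 2737 ≡ 1 (mod 9), inverse 1.
N/23 = 1071; 1071 ≡ 13 (mod 23); 13·16 ≡ 1, so inverse 16.
N/17 = 1449; 1449 ≡ 4 (mod 17); 4·13 ≡ 1, so inverse 13.
N/7 = 3519; 3519 ≡ 5 (mod 7); 5·3 ≡ 1, so inverse 3.
a ≡ 1·2737·1 + 2·1071·16 + 15·1449·13 + 3·3519·3 = 351235.
351235 mod 24633 = 6373.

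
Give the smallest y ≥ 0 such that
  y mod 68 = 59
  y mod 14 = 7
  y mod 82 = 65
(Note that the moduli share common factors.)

12775

gcd(68, 14) = 2 and 2 | (7 − 59), so the pair is consistent; merging gives y ≡ 399 (mod 476), where 476 = lcm(68, 14).
gcd(476, 82) = 2 and 2 | (65 − 399), so the pair is consistent; merging gives y ≡ 12775 (mod 19516), where 19516 = lcm(476, 82).
The solution is unique modulo lcm(68, 14, 82) = 19516.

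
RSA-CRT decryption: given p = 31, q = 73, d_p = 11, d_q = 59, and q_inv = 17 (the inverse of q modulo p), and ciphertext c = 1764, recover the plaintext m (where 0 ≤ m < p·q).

390

m₁ = c^(d_p) mod p: c ≡ 28 (mod 31), and 28^11 mod 31 = 18.
m₂ = c^(d_q) mod q: c ≡ 12 (mod 73), and 12^59 mod 73 = 25.
h = q_inv·(m₁ − m₂) mod p = 17·(18 − 25) mod 31 = 5.
m = m₂ + h·q = 25 + 5·73 = 390.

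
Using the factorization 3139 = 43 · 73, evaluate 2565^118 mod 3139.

1944

Mod 43: 2565 ≡ 28; by Fermat, exponent reduces to 118 mod 42 = 34; 28^34 ≡ 9 (mod 43).
Mod 73: 2565 ≡ 10; by Fermat, exponent reduces to 118 mod 72 = 46; 10^46 ≡ 46 (mod 73).
Combine by CRT: x ≡ 9 (mod 43), x ≡ 46 (mod 73) ⇒ x ≡ 1944 (mod 3139).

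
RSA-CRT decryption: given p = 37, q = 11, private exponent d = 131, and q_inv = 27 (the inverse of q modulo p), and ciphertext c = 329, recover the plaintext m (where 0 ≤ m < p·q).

197

d_p = d mod (p−1) = 131 mod 36 = 23; d_q = d mod (q−1) = 1.
m₁ = c^(d_p) mod p: c ≡ 33 (mod 37), and 33^23 mod 37 = 12.
m₂ = c^(d_q) mod q: c ≡ 10 (mod 11), and 10^1 mod 11 = 10.
h = q_inv·(m₁ − m₂) mod p = 27·(12 − 10) mod 37 = 17.
m = m₂ + h·q = 10 + 17·11 = 197.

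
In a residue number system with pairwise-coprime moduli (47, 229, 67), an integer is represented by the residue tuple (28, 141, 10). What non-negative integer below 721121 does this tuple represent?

The moduli are pairwise coprime; N = 47·229·67 = 721121.
N/47 = 15343; 15343 ≡ 21 (mod 47); 21·9 ≡ 1, so inverse 9.
N/229 = 3149; 3149 ≡ 172 (mod 229); 172·4 ≡ 1, so inverse 4.
N/67 = 10763; 10763 ≡ 43 (mod 67); 43·53 ≡ 1, so inverse 53.
x ≡ 28·15343·9 + 141·3149·4 + 10·10763·53 = 11346862.
11346862 mod 721121 = 530047.

530047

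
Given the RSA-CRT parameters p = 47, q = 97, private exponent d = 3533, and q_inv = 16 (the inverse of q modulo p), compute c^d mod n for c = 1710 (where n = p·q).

d_p = d mod (p−1) = 3533 mod 46 = 37; d_q = d mod (q−1) = 77.
m₁ = c^(d_p) mod p: c ≡ 18 (mod 47), and 18^37 mod 47 = 36.
m₂ = c^(d_q) mod q: c ≡ 61 (mod 97), and 61^77 mod 97 = 35.
h = q_inv·(m₁ − m₂) mod p = 16·(36 − 35) mod 47 = 16.
m = m₂ + h·q = 35 + 16·97 = 1587.

1587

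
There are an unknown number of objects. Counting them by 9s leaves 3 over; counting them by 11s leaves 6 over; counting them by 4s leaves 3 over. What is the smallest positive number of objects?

The moduli are pairwise coprime; M = 9·11·4 = 396.
M/9 = 44; 44 ≡ 8 (mod 9); 8·8 ≡ 1, so inverse 8.
M/11 = 36; 36 ≡ 3 (mod 11); 3·4 ≡ 1, so inverse 4.
M/4 = 99; 99 ≡ 3 (mod 4); 3·3 ≡ 1, so inverse 3.
N ≡ 3·44·8 + 6·36·4 + 3·99·3 = 2811.
2811 mod 396 = 39.

39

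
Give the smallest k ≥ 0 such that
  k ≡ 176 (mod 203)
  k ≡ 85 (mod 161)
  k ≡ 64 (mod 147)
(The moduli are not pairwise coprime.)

8296

gcd(203, 161) = 7 and 7 | (85 − 176), so the pair is consistent; merging gives k ≡ 3627 (mod 4669), where 4669 = lcm(203, 161).
gcd(4669, 147) = 7 and 7 | (64 − 3627), so the pair is consistent; merging gives k ≡ 8296 (mod 98049), where 98049 = lcm(4669, 147).
The solution is unique modulo lcm(203, 161, 147) = 98049.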